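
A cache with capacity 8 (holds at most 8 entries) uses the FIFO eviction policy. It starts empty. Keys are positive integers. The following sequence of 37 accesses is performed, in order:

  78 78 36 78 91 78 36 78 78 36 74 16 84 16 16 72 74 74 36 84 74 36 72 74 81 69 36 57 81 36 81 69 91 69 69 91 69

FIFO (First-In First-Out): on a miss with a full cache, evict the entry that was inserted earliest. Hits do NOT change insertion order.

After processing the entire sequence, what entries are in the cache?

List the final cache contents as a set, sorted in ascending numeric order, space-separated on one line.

Answer: 16 36 57 69 72 81 84 91

Derivation:
FIFO simulation (capacity=8):
  1. access 78: MISS. Cache (old->new): [78]
  2. access 78: HIT. Cache (old->new): [78]
  3. access 36: MISS. Cache (old->new): [78 36]
  4. access 78: HIT. Cache (old->new): [78 36]
  5. access 91: MISS. Cache (old->new): [78 36 91]
  6. access 78: HIT. Cache (old->new): [78 36 91]
  7. access 36: HIT. Cache (old->new): [78 36 91]
  8. access 78: HIT. Cache (old->new): [78 36 91]
  9. access 78: HIT. Cache (old->new): [78 36 91]
  10. access 36: HIT. Cache (old->new): [78 36 91]
  11. access 74: MISS. Cache (old->new): [78 36 91 74]
  12. access 16: MISS. Cache (old->new): [78 36 91 74 16]
  13. access 84: MISS. Cache (old->new): [78 36 91 74 16 84]
  14. access 16: HIT. Cache (old->new): [78 36 91 74 16 84]
  15. access 16: HIT. Cache (old->new): [78 36 91 74 16 84]
  16. access 72: MISS. Cache (old->new): [78 36 91 74 16 84 72]
  17. access 74: HIT. Cache (old->new): [78 36 91 74 16 84 72]
  18. access 74: HIT. Cache (old->new): [78 36 91 74 16 84 72]
  19. access 36: HIT. Cache (old->new): [78 36 91 74 16 84 72]
  20. access 84: HIT. Cache (old->new): [78 36 91 74 16 84 72]
  21. access 74: HIT. Cache (old->new): [78 36 91 74 16 84 72]
  22. access 36: HIT. Cache (old->new): [78 36 91 74 16 84 72]
  23. access 72: HIT. Cache (old->new): [78 36 91 74 16 84 72]
  24. access 74: HIT. Cache (old->new): [78 36 91 74 16 84 72]
  25. access 81: MISS. Cache (old->new): [78 36 91 74 16 84 72 81]
  26. access 69: MISS, evict 78. Cache (old->new): [36 91 74 16 84 72 81 69]
  27. access 36: HIT. Cache (old->new): [36 91 74 16 84 72 81 69]
  28. access 57: MISS, evict 36. Cache (old->new): [91 74 16 84 72 81 69 57]
  29. access 81: HIT. Cache (old->new): [91 74 16 84 72 81 69 57]
  30. access 36: MISS, evict 91. Cache (old->new): [74 16 84 72 81 69 57 36]
  31. access 81: HIT. Cache (old->new): [74 16 84 72 81 69 57 36]
  32. access 69: HIT. Cache (old->new): [74 16 84 72 81 69 57 36]
  33. access 91: MISS, evict 74. Cache (old->new): [16 84 72 81 69 57 36 91]
  34. access 69: HIT. Cache (old->new): [16 84 72 81 69 57 36 91]
  35. access 69: HIT. Cache (old->new): [16 84 72 81 69 57 36 91]
  36. access 91: HIT. Cache (old->new): [16 84 72 81 69 57 36 91]
  37. access 69: HIT. Cache (old->new): [16 84 72 81 69 57 36 91]
Total: 25 hits, 12 misses, 4 evictions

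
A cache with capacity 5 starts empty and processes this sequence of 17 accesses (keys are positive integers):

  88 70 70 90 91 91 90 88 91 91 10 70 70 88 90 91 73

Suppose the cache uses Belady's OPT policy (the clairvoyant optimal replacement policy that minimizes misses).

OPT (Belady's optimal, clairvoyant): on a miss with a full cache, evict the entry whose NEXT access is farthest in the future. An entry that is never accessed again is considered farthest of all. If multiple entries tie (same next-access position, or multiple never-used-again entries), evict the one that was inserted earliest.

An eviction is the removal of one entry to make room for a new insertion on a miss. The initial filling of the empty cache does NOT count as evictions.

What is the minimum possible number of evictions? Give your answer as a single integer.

OPT (Belady) simulation (capacity=5):
  1. access 88: MISS. Cache: [88]
  2. access 70: MISS. Cache: [88 70]
  3. access 70: HIT. Next use of 70: step 12. Cache: [88 70]
  4. access 90: MISS. Cache: [88 70 90]
  5. access 91: MISS. Cache: [88 70 90 91]
  6. access 91: HIT. Next use of 91: step 9. Cache: [88 70 90 91]
  7. access 90: HIT. Next use of 90: step 15. Cache: [88 70 90 91]
  8. access 88: HIT. Next use of 88: step 14. Cache: [88 70 90 91]
  9. access 91: HIT. Next use of 91: step 10. Cache: [88 70 90 91]
  10. access 91: HIT. Next use of 91: step 16. Cache: [88 70 90 91]
  11. access 10: MISS. Cache: [88 70 90 91 10]
  12. access 70: HIT. Next use of 70: step 13. Cache: [88 70 90 91 10]
  13. access 70: HIT. Next use of 70: never. Cache: [88 70 90 91 10]
  14. access 88: HIT. Next use of 88: never. Cache: [88 70 90 91 10]
  15. access 90: HIT. Next use of 90: never. Cache: [88 70 90 91 10]
  16. access 91: HIT. Next use of 91: never. Cache: [88 70 90 91 10]
  17. access 73: MISS, evict 88 (next use: never). Cache: [70 90 91 10 73]
Total: 11 hits, 6 misses, 1 evictions

Answer: 1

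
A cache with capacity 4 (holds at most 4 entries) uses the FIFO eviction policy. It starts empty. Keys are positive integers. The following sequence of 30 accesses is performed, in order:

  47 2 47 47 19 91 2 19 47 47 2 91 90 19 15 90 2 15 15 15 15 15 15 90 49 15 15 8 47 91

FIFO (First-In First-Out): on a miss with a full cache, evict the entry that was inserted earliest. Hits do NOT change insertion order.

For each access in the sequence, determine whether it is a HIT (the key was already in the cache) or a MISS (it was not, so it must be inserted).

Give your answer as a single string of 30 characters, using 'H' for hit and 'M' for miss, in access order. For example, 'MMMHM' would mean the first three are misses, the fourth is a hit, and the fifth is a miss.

Answer: MMHHMMHHHHHHMHMHMHHHHHHHMHHMMM

Derivation:
FIFO simulation (capacity=4):
  1. access 47: MISS. Cache (old->new): [47]
  2. access 2: MISS. Cache (old->new): [47 2]
  3. access 47: HIT. Cache (old->new): [47 2]
  4. access 47: HIT. Cache (old->new): [47 2]
  5. access 19: MISS. Cache (old->new): [47 2 19]
  6. access 91: MISS. Cache (old->new): [47 2 19 91]
  7. access 2: HIT. Cache (old->new): [47 2 19 91]
  8. access 19: HIT. Cache (old->new): [47 2 19 91]
  9. access 47: HIT. Cache (old->new): [47 2 19 91]
  10. access 47: HIT. Cache (old->new): [47 2 19 91]
  11. access 2: HIT. Cache (old->new): [47 2 19 91]
  12. access 91: HIT. Cache (old->new): [47 2 19 91]
  13. access 90: MISS, evict 47. Cache (old->new): [2 19 91 90]
  14. access 19: HIT. Cache (old->new): [2 19 91 90]
  15. access 15: MISS, evict 2. Cache (old->new): [19 91 90 15]
  16. access 90: HIT. Cache (old->new): [19 91 90 15]
  17. access 2: MISS, evict 19. Cache (old->new): [91 90 15 2]
  18. access 15: HIT. Cache (old->new): [91 90 15 2]
  19. access 15: HIT. Cache (old->new): [91 90 15 2]
  20. access 15: HIT. Cache (old->new): [91 90 15 2]
  21. access 15: HIT. Cache (old->new): [91 90 15 2]
  22. access 15: HIT. Cache (old->new): [91 90 15 2]
  23. access 15: HIT. Cache (old->new): [91 90 15 2]
  24. access 90: HIT. Cache (old->new): [91 90 15 2]
  25. access 49: MISS, evict 91. Cache (old->new): [90 15 2 49]
  26. access 15: HIT. Cache (old->new): [90 15 2 49]
  27. access 15: HIT. Cache (old->new): [90 15 2 49]
  28. access 8: MISS, evict 90. Cache (old->new): [15 2 49 8]
  29. access 47: MISS, evict 15. Cache (old->new): [2 49 8 47]
  30. access 91: MISS, evict 2. Cache (old->new): [49 8 47 91]
Total: 19 hits, 11 misses, 7 evictions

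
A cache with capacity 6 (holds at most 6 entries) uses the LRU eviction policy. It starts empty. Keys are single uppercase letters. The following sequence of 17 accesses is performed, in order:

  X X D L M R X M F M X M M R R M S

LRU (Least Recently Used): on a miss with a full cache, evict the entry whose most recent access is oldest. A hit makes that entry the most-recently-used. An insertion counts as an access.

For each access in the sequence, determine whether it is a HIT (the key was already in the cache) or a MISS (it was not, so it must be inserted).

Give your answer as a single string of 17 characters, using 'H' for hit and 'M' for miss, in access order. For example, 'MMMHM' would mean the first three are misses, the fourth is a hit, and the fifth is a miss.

LRU simulation (capacity=6):
  1. access X: MISS. Cache (LRU->MRU): [X]
  2. access X: HIT. Cache (LRU->MRU): [X]
  3. access D: MISS. Cache (LRU->MRU): [X D]
  4. access L: MISS. Cache (LRU->MRU): [X D L]
  5. access M: MISS. Cache (LRU->MRU): [X D L M]
  6. access R: MISS. Cache (LRU->MRU): [X D L M R]
  7. access X: HIT. Cache (LRU->MRU): [D L M R X]
  8. access M: HIT. Cache (LRU->MRU): [D L R X M]
  9. access F: MISS. Cache (LRU->MRU): [D L R X M F]
  10. access M: HIT. Cache (LRU->MRU): [D L R X F M]
  11. access X: HIT. Cache (LRU->MRU): [D L R F M X]
  12. access M: HIT. Cache (LRU->MRU): [D L R F X M]
  13. access M: HIT. Cache (LRU->MRU): [D L R F X M]
  14. access R: HIT. Cache (LRU->MRU): [D L F X M R]
  15. access R: HIT. Cache (LRU->MRU): [D L F X M R]
  16. access M: HIT. Cache (LRU->MRU): [D L F X R M]
  17. access S: MISS, evict D. Cache (LRU->MRU): [L F X R M S]
Total: 10 hits, 7 misses, 1 evictions

Answer: MHMMMMHHMHHHHHHHM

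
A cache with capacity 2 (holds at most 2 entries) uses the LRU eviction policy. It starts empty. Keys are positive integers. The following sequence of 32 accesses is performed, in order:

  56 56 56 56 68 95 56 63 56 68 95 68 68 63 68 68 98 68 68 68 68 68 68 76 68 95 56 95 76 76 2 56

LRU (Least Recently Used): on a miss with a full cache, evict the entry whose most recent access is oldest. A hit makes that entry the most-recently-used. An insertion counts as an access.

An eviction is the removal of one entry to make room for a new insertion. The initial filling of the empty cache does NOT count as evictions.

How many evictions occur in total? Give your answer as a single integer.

LRU simulation (capacity=2):
  1. access 56: MISS. Cache (LRU->MRU): [56]
  2. access 56: HIT. Cache (LRU->MRU): [56]
  3. access 56: HIT. Cache (LRU->MRU): [56]
  4. access 56: HIT. Cache (LRU->MRU): [56]
  5. access 68: MISS. Cache (LRU->MRU): [56 68]
  6. access 95: MISS, evict 56. Cache (LRU->MRU): [68 95]
  7. access 56: MISS, evict 68. Cache (LRU->MRU): [95 56]
  8. access 63: MISS, evict 95. Cache (LRU->MRU): [56 63]
  9. access 56: HIT. Cache (LRU->MRU): [63 56]
  10. access 68: MISS, evict 63. Cache (LRU->MRU): [56 68]
  11. access 95: MISS, evict 56. Cache (LRU->MRU): [68 95]
  12. access 68: HIT. Cache (LRU->MRU): [95 68]
  13. access 68: HIT. Cache (LRU->MRU): [95 68]
  14. access 63: MISS, evict 95. Cache (LRU->MRU): [68 63]
  15. access 68: HIT. Cache (LRU->MRU): [63 68]
  16. access 68: HIT. Cache (LRU->MRU): [63 68]
  17. access 98: MISS, evict 63. Cache (LRU->MRU): [68 98]
  18. access 68: HIT. Cache (LRU->MRU): [98 68]
  19. access 68: HIT. Cache (LRU->MRU): [98 68]
  20. access 68: HIT. Cache (LRU->MRU): [98 68]
  21. access 68: HIT. Cache (LRU->MRU): [98 68]
  22. access 68: HIT. Cache (LRU->MRU): [98 68]
  23. access 68: HIT. Cache (LRU->MRU): [98 68]
  24. access 76: MISS, evict 98. Cache (LRU->MRU): [68 76]
  25. access 68: HIT. Cache (LRU->MRU): [76 68]
  26. access 95: MISS, evict 76. Cache (LRU->MRU): [68 95]
  27. access 56: MISS, evict 68. Cache (LRU->MRU): [95 56]
  28. access 95: HIT. Cache (LRU->MRU): [56 95]
  29. access 76: MISS, evict 56. Cache (LRU->MRU): [95 76]
  30. access 76: HIT. Cache (LRU->MRU): [95 76]
  31. access 2: MISS, evict 95. Cache (LRU->MRU): [76 2]
  32. access 56: MISS, evict 76. Cache (LRU->MRU): [2 56]
Total: 17 hits, 15 misses, 13 evictions

Answer: 13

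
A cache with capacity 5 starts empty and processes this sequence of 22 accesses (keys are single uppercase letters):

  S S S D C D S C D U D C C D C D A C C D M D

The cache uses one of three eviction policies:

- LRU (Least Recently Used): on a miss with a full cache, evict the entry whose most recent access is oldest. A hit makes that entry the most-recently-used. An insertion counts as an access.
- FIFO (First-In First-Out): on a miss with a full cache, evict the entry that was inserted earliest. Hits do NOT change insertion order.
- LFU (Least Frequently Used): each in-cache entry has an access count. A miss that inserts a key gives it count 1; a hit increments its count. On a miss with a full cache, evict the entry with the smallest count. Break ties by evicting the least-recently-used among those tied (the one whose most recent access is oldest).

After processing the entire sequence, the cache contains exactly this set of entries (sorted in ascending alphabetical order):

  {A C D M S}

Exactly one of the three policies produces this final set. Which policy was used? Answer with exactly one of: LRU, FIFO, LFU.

Answer: LFU

Derivation:
Simulating under each policy and comparing final sets:
  LRU: final set = {A C D M U} -> differs
  FIFO: final set = {A C D M U} -> differs
  LFU: final set = {A C D M S} -> MATCHES target
Only LFU produces the target set.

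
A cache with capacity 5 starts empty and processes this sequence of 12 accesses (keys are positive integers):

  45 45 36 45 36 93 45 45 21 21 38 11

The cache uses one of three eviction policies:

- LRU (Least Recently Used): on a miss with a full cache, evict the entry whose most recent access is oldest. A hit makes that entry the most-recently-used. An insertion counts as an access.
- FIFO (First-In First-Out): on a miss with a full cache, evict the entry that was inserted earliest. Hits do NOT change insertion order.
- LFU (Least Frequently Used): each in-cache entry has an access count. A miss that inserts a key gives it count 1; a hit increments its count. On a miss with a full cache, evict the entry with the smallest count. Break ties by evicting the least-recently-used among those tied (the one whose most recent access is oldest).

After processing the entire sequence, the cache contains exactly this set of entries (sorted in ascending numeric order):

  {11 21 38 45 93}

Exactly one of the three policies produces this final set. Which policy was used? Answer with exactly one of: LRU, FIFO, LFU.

Simulating under each policy and comparing final sets:
  LRU: final set = {11 21 38 45 93} -> MATCHES target
  FIFO: final set = {11 21 36 38 93} -> differs
  LFU: final set = {11 21 36 38 45} -> differs
Only LRU produces the target set.

Answer: LRU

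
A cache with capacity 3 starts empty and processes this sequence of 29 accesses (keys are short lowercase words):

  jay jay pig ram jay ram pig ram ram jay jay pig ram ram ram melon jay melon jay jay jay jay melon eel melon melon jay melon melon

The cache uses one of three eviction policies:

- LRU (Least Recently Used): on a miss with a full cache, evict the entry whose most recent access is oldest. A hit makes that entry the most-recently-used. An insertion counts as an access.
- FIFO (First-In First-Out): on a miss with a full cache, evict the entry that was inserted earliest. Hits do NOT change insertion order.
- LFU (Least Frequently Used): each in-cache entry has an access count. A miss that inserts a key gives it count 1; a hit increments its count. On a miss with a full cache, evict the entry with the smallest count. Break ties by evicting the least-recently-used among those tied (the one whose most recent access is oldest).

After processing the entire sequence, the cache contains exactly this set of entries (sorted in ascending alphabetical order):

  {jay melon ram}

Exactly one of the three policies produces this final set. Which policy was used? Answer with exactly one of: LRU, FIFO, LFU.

Simulating under each policy and comparing final sets:
  LRU: final set = {eel jay melon} -> differs
  FIFO: final set = {eel jay melon} -> differs
  LFU: final set = {jay melon ram} -> MATCHES target
Only LFU produces the target set.

Answer: LFU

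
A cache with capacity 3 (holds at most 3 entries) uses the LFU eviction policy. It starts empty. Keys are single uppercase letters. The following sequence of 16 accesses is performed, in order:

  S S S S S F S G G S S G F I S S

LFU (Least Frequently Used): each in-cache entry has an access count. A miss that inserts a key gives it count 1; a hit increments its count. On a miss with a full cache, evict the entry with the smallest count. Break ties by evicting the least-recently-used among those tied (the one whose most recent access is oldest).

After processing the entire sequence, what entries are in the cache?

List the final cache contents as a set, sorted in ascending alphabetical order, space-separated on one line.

LFU simulation (capacity=3):
  1. access S: MISS. Cache: [S(c=1)]
  2. access S: HIT, count now 2. Cache: [S(c=2)]
  3. access S: HIT, count now 3. Cache: [S(c=3)]
  4. access S: HIT, count now 4. Cache: [S(c=4)]
  5. access S: HIT, count now 5. Cache: [S(c=5)]
  6. access F: MISS. Cache: [F(c=1) S(c=5)]
  7. access S: HIT, count now 6. Cache: [F(c=1) S(c=6)]
  8. access G: MISS. Cache: [F(c=1) G(c=1) S(c=6)]
  9. access G: HIT, count now 2. Cache: [F(c=1) G(c=2) S(c=6)]
  10. access S: HIT, count now 7. Cache: [F(c=1) G(c=2) S(c=7)]
  11. access S: HIT, count now 8. Cache: [F(c=1) G(c=2) S(c=8)]
  12. access G: HIT, count now 3. Cache: [F(c=1) G(c=3) S(c=8)]
  13. access F: HIT, count now 2. Cache: [F(c=2) G(c=3) S(c=8)]
  14. access I: MISS, evict F(c=2). Cache: [I(c=1) G(c=3) S(c=8)]
  15. access S: HIT, count now 9. Cache: [I(c=1) G(c=3) S(c=9)]
  16. access S: HIT, count now 10. Cache: [I(c=1) G(c=3) S(c=10)]
Total: 12 hits, 4 misses, 1 evictions

Answer: G I S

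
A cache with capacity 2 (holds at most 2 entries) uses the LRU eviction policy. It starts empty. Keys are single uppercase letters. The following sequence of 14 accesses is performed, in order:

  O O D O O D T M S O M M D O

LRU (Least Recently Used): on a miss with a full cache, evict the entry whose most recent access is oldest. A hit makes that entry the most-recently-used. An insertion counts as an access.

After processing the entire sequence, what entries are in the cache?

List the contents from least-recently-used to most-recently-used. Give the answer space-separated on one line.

Answer: D O

Derivation:
LRU simulation (capacity=2):
  1. access O: MISS. Cache (LRU->MRU): [O]
  2. access O: HIT. Cache (LRU->MRU): [O]
  3. access D: MISS. Cache (LRU->MRU): [O D]
  4. access O: HIT. Cache (LRU->MRU): [D O]
  5. access O: HIT. Cache (LRU->MRU): [D O]
  6. access D: HIT. Cache (LRU->MRU): [O D]
  7. access T: MISS, evict O. Cache (LRU->MRU): [D T]
  8. access M: MISS, evict D. Cache (LRU->MRU): [T M]
  9. access S: MISS, evict T. Cache (LRU->MRU): [M S]
  10. access O: MISS, evict M. Cache (LRU->MRU): [S O]
  11. access M: MISS, evict S. Cache (LRU->MRU): [O M]
  12. access M: HIT. Cache (LRU->MRU): [O M]
  13. access D: MISS, evict O. Cache (LRU->MRU): [M D]
  14. access O: MISS, evict M. Cache (LRU->MRU): [D O]
Total: 5 hits, 9 misses, 7 evictions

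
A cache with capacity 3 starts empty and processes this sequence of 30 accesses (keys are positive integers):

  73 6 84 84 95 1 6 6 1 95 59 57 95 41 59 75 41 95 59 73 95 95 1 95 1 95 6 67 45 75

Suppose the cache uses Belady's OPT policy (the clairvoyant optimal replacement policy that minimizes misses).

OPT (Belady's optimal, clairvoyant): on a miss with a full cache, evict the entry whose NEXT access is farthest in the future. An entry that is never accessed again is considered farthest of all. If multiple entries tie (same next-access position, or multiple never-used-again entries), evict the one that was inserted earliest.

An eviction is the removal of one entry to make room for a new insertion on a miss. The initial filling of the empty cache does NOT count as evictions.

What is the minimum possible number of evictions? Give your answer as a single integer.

Answer: 12

Derivation:
OPT (Belady) simulation (capacity=3):
  1. access 73: MISS. Cache: [73]
  2. access 6: MISS. Cache: [73 6]
  3. access 84: MISS. Cache: [73 6 84]
  4. access 84: HIT. Next use of 84: never. Cache: [73 6 84]
  5. access 95: MISS, evict 84 (next use: never). Cache: [73 6 95]
  6. access 1: MISS, evict 73 (next use: step 20). Cache: [6 95 1]
  7. access 6: HIT. Next use of 6: step 8. Cache: [6 95 1]
  8. access 6: HIT. Next use of 6: step 27. Cache: [6 95 1]
  9. access 1: HIT. Next use of 1: step 23. Cache: [6 95 1]
  10. access 95: HIT. Next use of 95: step 13. Cache: [6 95 1]
  11. access 59: MISS, evict 6 (next use: step 27). Cache: [95 1 59]
  12. access 57: MISS, evict 1 (next use: step 23). Cache: [95 59 57]
  13. access 95: HIT. Next use of 95: step 18. Cache: [95 59 57]
  14. access 41: MISS, evict 57 (next use: never). Cache: [95 59 41]
  15. access 59: HIT. Next use of 59: step 19. Cache: [95 59 41]
  16. access 75: MISS, evict 59 (next use: step 19). Cache: [95 41 75]
  17. access 41: HIT. Next use of 41: never. Cache: [95 41 75]
  18. access 95: HIT. Next use of 95: step 21. Cache: [95 41 75]
  19. access 59: MISS, evict 41 (next use: never). Cache: [95 75 59]
  20. access 73: MISS, evict 59 (next use: never). Cache: [95 75 73]
  21. access 95: HIT. Next use of 95: step 22. Cache: [95 75 73]
  22. access 95: HIT. Next use of 95: step 24. Cache: [95 75 73]
  23. access 1: MISS, evict 73 (next use: never). Cache: [95 75 1]
  24. access 95: HIT. Next use of 95: step 26. Cache: [95 75 1]
  25. access 1: HIT. Next use of 1: never. Cache: [95 75 1]
  26. access 95: HIT. Next use of 95: never. Cache: [95 75 1]
  27. access 6: MISS, evict 95 (next use: never). Cache: [75 1 6]
  28. access 67: MISS, evict 1 (next use: never). Cache: [75 6 67]
  29. access 45: MISS, evict 6 (next use: never). Cache: [75 67 45]
  30. access 75: HIT. Next use of 75: never. Cache: [75 67 45]
Total: 15 hits, 15 misses, 12 evictions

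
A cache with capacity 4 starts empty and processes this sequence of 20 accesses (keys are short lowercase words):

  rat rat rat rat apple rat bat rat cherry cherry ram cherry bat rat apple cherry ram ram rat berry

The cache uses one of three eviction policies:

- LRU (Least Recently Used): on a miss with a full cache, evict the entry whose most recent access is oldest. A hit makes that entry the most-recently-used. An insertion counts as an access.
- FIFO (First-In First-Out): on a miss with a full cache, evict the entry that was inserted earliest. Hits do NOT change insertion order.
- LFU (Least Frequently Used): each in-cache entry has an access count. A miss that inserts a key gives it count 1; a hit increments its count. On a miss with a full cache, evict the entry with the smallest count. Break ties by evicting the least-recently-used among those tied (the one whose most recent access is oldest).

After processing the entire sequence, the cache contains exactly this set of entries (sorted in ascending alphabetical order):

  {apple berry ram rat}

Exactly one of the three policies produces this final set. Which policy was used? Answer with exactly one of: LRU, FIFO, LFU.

Answer: FIFO

Derivation:
Simulating under each policy and comparing final sets:
  LRU: final set = {berry cherry ram rat} -> differs
  FIFO: final set = {apple berry ram rat} -> MATCHES target
  LFU: final set = {berry cherry ram rat} -> differs
Only FIFO produces the target set.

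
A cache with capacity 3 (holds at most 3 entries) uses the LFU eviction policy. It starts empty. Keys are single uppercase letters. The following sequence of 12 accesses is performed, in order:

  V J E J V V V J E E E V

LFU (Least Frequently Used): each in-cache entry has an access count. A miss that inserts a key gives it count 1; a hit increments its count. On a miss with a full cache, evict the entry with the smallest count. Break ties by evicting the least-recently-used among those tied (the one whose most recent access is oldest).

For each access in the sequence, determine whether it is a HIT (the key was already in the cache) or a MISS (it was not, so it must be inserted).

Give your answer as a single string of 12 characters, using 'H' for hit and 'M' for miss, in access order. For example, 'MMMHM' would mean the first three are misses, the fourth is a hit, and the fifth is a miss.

LFU simulation (capacity=3):
  1. access V: MISS. Cache: [V(c=1)]
  2. access J: MISS. Cache: [V(c=1) J(c=1)]
  3. access E: MISS. Cache: [V(c=1) J(c=1) E(c=1)]
  4. access J: HIT, count now 2. Cache: [V(c=1) E(c=1) J(c=2)]
  5. access V: HIT, count now 2. Cache: [E(c=1) J(c=2) V(c=2)]
  6. access V: HIT, count now 3. Cache: [E(c=1) J(c=2) V(c=3)]
  7. access V: HIT, count now 4. Cache: [E(c=1) J(c=2) V(c=4)]
  8. access J: HIT, count now 3. Cache: [E(c=1) J(c=3) V(c=4)]
  9. access E: HIT, count now 2. Cache: [E(c=2) J(c=3) V(c=4)]
  10. access E: HIT, count now 3. Cache: [J(c=3) E(c=3) V(c=4)]
  11. access E: HIT, count now 4. Cache: [J(c=3) V(c=4) E(c=4)]
  12. access V: HIT, count now 5. Cache: [J(c=3) E(c=4) V(c=5)]
Total: 9 hits, 3 misses, 0 evictions

Answer: MMMHHHHHHHHH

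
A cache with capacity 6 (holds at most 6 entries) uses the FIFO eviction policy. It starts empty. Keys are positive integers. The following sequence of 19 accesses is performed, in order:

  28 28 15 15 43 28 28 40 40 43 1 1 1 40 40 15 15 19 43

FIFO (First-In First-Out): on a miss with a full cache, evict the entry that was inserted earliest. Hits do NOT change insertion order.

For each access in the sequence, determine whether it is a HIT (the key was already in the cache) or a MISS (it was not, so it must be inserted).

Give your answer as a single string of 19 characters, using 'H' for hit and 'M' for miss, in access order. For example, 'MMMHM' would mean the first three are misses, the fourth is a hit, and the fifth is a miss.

FIFO simulation (capacity=6):
  1. access 28: MISS. Cache (old->new): [28]
  2. access 28: HIT. Cache (old->new): [28]
  3. access 15: MISS. Cache (old->new): [28 15]
  4. access 15: HIT. Cache (old->new): [28 15]
  5. access 43: MISS. Cache (old->new): [28 15 43]
  6. access 28: HIT. Cache (old->new): [28 15 43]
  7. access 28: HIT. Cache (old->new): [28 15 43]
  8. access 40: MISS. Cache (old->new): [28 15 43 40]
  9. access 40: HIT. Cache (old->new): [28 15 43 40]
  10. access 43: HIT. Cache (old->new): [28 15 43 40]
  11. access 1: MISS. Cache (old->new): [28 15 43 40 1]
  12. access 1: HIT. Cache (old->new): [28 15 43 40 1]
  13. access 1: HIT. Cache (old->new): [28 15 43 40 1]
  14. access 40: HIT. Cache (old->new): [28 15 43 40 1]
  15. access 40: HIT. Cache (old->new): [28 15 43 40 1]
  16. access 15: HIT. Cache (old->new): [28 15 43 40 1]
  17. access 15: HIT. Cache (old->new): [28 15 43 40 1]
  18. access 19: MISS. Cache (old->new): [28 15 43 40 1 19]
  19. access 43: HIT. Cache (old->new): [28 15 43 40 1 19]
Total: 13 hits, 6 misses, 0 evictions

Answer: MHMHMHHMHHMHHHHHHMH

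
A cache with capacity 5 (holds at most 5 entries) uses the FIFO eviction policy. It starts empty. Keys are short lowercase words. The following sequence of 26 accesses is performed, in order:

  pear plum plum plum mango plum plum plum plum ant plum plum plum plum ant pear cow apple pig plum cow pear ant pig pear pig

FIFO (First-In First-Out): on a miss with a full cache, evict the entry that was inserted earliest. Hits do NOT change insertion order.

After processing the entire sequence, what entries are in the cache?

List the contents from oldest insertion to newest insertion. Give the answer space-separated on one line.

Answer: apple pig plum pear ant

Derivation:
FIFO simulation (capacity=5):
  1. access pear: MISS. Cache (old->new): [pear]
  2. access plum: MISS. Cache (old->new): [pear plum]
  3. access plum: HIT. Cache (old->new): [pear plum]
  4. access plum: HIT. Cache (old->new): [pear plum]
  5. access mango: MISS. Cache (old->new): [pear plum mango]
  6. access plum: HIT. Cache (old->new): [pear plum mango]
  7. access plum: HIT. Cache (old->new): [pear plum mango]
  8. access plum: HIT. Cache (old->new): [pear plum mango]
  9. access plum: HIT. Cache (old->new): [pear plum mango]
  10. access ant: MISS. Cache (old->new): [pear plum mango ant]
  11. access plum: HIT. Cache (old->new): [pear plum mango ant]
  12. access plum: HIT. Cache (old->new): [pear plum mango ant]
  13. access plum: HIT. Cache (old->new): [pear plum mango ant]
  14. access plum: HIT. Cache (old->new): [pear plum mango ant]
  15. access ant: HIT. Cache (old->new): [pear plum mango ant]
  16. access pear: HIT. Cache (old->new): [pear plum mango ant]
  17. access cow: MISS. Cache (old->new): [pear plum mango ant cow]
  18. access apple: MISS, evict pear. Cache (old->new): [plum mango ant cow apple]
  19. access pig: MISS, evict plum. Cache (old->new): [mango ant cow apple pig]
  20. access plum: MISS, evict mango. Cache (old->new): [ant cow apple pig plum]
  21. access cow: HIT. Cache (old->new): [ant cow apple pig plum]
  22. access pear: MISS, evict ant. Cache (old->new): [cow apple pig plum pear]
  23. access ant: MISS, evict cow. Cache (old->new): [apple pig plum pear ant]
  24. access pig: HIT. Cache (old->new): [apple pig plum pear ant]
  25. access pear: HIT. Cache (old->new): [apple pig plum pear ant]
  26. access pig: HIT. Cache (old->new): [apple pig plum pear ant]
Total: 16 hits, 10 misses, 5 evictions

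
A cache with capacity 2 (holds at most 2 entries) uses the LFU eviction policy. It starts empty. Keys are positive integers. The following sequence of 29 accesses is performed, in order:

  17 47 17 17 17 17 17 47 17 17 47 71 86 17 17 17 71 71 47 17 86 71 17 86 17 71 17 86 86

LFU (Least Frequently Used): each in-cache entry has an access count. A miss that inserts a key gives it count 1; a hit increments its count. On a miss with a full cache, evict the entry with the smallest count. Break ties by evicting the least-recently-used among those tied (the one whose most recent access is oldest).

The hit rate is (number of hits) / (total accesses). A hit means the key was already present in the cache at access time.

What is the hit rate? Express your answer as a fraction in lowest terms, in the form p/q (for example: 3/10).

LFU simulation (capacity=2):
  1. access 17: MISS. Cache: [17(c=1)]
  2. access 47: MISS. Cache: [17(c=1) 47(c=1)]
  3. access 17: HIT, count now 2. Cache: [47(c=1) 17(c=2)]
  4. access 17: HIT, count now 3. Cache: [47(c=1) 17(c=3)]
  5. access 17: HIT, count now 4. Cache: [47(c=1) 17(c=4)]
  6. access 17: HIT, count now 5. Cache: [47(c=1) 17(c=5)]
  7. access 17: HIT, count now 6. Cache: [47(c=1) 17(c=6)]
  8. access 47: HIT, count now 2. Cache: [47(c=2) 17(c=6)]
  9. access 17: HIT, count now 7. Cache: [47(c=2) 17(c=7)]
  10. access 17: HIT, count now 8. Cache: [47(c=2) 17(c=8)]
  11. access 47: HIT, count now 3. Cache: [47(c=3) 17(c=8)]
  12. access 71: MISS, evict 47(c=3). Cache: [71(c=1) 17(c=8)]
  13. access 86: MISS, evict 71(c=1). Cache: [86(c=1) 17(c=8)]
  14. access 17: HIT, count now 9. Cache: [86(c=1) 17(c=9)]
  15. access 17: HIT, count now 10. Cache: [86(c=1) 17(c=10)]
  16. access 17: HIT, count now 11. Cache: [86(c=1) 17(c=11)]
  17. access 71: MISS, evict 86(c=1). Cache: [71(c=1) 17(c=11)]
  18. access 71: HIT, count now 2. Cache: [71(c=2) 17(c=11)]
  19. access 47: MISS, evict 71(c=2). Cache: [47(c=1) 17(c=11)]
  20. access 17: HIT, count now 12. Cache: [47(c=1) 17(c=12)]
  21. access 86: MISS, evict 47(c=1). Cache: [86(c=1) 17(c=12)]
  22. access 71: MISS, evict 86(c=1). Cache: [71(c=1) 17(c=12)]
  23. access 17: HIT, count now 13. Cache: [71(c=1) 17(c=13)]
  24. access 86: MISS, evict 71(c=1). Cache: [86(c=1) 17(c=13)]
  25. access 17: HIT, count now 14. Cache: [86(c=1) 17(c=14)]
  26. access 71: MISS, evict 86(c=1). Cache: [71(c=1) 17(c=14)]
  27. access 17: HIT, count now 15. Cache: [71(c=1) 17(c=15)]
  28. access 86: MISS, evict 71(c=1). Cache: [86(c=1) 17(c=15)]
  29. access 86: HIT, count now 2. Cache: [86(c=2) 17(c=15)]
Total: 18 hits, 11 misses, 9 evictions

Hit rate = 18/29

Answer: 18/29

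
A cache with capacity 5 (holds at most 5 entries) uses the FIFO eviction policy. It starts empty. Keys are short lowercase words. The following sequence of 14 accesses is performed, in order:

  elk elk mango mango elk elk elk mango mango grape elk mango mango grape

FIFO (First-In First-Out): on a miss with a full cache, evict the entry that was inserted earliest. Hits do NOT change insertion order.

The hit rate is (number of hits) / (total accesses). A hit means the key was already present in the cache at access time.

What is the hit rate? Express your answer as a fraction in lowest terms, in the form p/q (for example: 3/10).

FIFO simulation (capacity=5):
  1. access elk: MISS. Cache (old->new): [elk]
  2. access elk: HIT. Cache (old->new): [elk]
  3. access mango: MISS. Cache (old->new): [elk mango]
  4. access mango: HIT. Cache (old->new): [elk mango]
  5. access elk: HIT. Cache (old->new): [elk mango]
  6. access elk: HIT. Cache (old->new): [elk mango]
  7. access elk: HIT. Cache (old->new): [elk mango]
  8. access mango: HIT. Cache (old->new): [elk mango]
  9. access mango: HIT. Cache (old->new): [elk mango]
  10. access grape: MISS. Cache (old->new): [elk mango grape]
  11. access elk: HIT. Cache (old->new): [elk mango grape]
  12. access mango: HIT. Cache (old->new): [elk mango grape]
  13. access mango: HIT. Cache (old->new): [elk mango grape]
  14. access grape: HIT. Cache (old->new): [elk mango grape]
Total: 11 hits, 3 misses, 0 evictions

Hit rate = 11/14

Answer: 11/14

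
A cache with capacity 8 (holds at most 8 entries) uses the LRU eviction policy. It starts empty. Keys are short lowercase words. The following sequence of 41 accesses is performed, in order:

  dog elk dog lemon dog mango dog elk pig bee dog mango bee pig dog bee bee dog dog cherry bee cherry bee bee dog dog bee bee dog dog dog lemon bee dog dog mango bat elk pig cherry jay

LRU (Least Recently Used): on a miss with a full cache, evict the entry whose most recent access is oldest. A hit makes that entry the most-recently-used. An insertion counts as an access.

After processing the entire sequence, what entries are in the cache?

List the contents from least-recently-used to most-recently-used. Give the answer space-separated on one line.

LRU simulation (capacity=8):
  1. access dog: MISS. Cache (LRU->MRU): [dog]
  2. access elk: MISS. Cache (LRU->MRU): [dog elk]
  3. access dog: HIT. Cache (LRU->MRU): [elk dog]
  4. access lemon: MISS. Cache (LRU->MRU): [elk dog lemon]
  5. access dog: HIT. Cache (LRU->MRU): [elk lemon dog]
  6. access mango: MISS. Cache (LRU->MRU): [elk lemon dog mango]
  7. access dog: HIT. Cache (LRU->MRU): [elk lemon mango dog]
  8. access elk: HIT. Cache (LRU->MRU): [lemon mango dog elk]
  9. access pig: MISS. Cache (LRU->MRU): [lemon mango dog elk pig]
  10. access bee: MISS. Cache (LRU->MRU): [lemon mango dog elk pig bee]
  11. access dog: HIT. Cache (LRU->MRU): [lemon mango elk pig bee dog]
  12. access mango: HIT. Cache (LRU->MRU): [lemon elk pig bee dog mango]
  13. access bee: HIT. Cache (LRU->MRU): [lemon elk pig dog mango bee]
  14. access pig: HIT. Cache (LRU->MRU): [lemon elk dog mango bee pig]
  15. access dog: HIT. Cache (LRU->MRU): [lemon elk mango bee pig dog]
  16. access bee: HIT. Cache (LRU->MRU): [lemon elk mango pig dog bee]
  17. access bee: HIT. Cache (LRU->MRU): [lemon elk mango pig dog bee]
  18. access dog: HIT. Cache (LRU->MRU): [lemon elk mango pig bee dog]
  19. access dog: HIT. Cache (LRU->MRU): [lemon elk mango pig bee dog]
  20. access cherry: MISS. Cache (LRU->MRU): [lemon elk mango pig bee dog cherry]
  21. access bee: HIT. Cache (LRU->MRU): [lemon elk mango pig dog cherry bee]
  22. access cherry: HIT. Cache (LRU->MRU): [lemon elk mango pig dog bee cherry]
  23. access bee: HIT. Cache (LRU->MRU): [lemon elk mango pig dog cherry bee]
  24. access bee: HIT. Cache (LRU->MRU): [lemon elk mango pig dog cherry bee]
  25. access dog: HIT. Cache (LRU->MRU): [lemon elk mango pig cherry bee dog]
  26. access dog: HIT. Cache (LRU->MRU): [lemon elk mango pig cherry bee dog]
  27. access bee: HIT. Cache (LRU->MRU): [lemon elk mango pig cherry dog bee]
  28. access bee: HIT. Cache (LRU->MRU): [lemon elk mango pig cherry dog bee]
  29. access dog: HIT. Cache (LRU->MRU): [lemon elk mango pig cherry bee dog]
  30. access dog: HIT. Cache (LRU->MRU): [lemon elk mango pig cherry bee dog]
  31. access dog: HIT. Cache (LRU->MRU): [lemon elk mango pig cherry bee dog]
  32. access lemon: HIT. Cache (LRU->MRU): [elk mango pig cherry bee dog lemon]
  33. access bee: HIT. Cache (LRU->MRU): [elk mango pig cherry dog lemon bee]
  34. access dog: HIT. Cache (LRU->MRU): [elk mango pig cherry lemon bee dog]
  35. access dog: HIT. Cache (LRU->MRU): [elk mango pig cherry lemon bee dog]
  36. access mango: HIT. Cache (LRU->MRU): [elk pig cherry lemon bee dog mango]
  37. access bat: MISS. Cache (LRU->MRU): [elk pig cherry lemon bee dog mango bat]
  38. access elk: HIT. Cache (LRU->MRU): [pig cherry lemon bee dog mango bat elk]
  39. access pig: HIT. Cache (LRU->MRU): [cherry lemon bee dog mango bat elk pig]
  40. access cherry: HIT. Cache (LRU->MRU): [lemon bee dog mango bat elk pig cherry]
  41. access jay: MISS, evict lemon. Cache (LRU->MRU): [bee dog mango bat elk pig cherry jay]
Total: 32 hits, 9 misses, 1 evictions

Answer: bee dog mango bat elk pig cherry jay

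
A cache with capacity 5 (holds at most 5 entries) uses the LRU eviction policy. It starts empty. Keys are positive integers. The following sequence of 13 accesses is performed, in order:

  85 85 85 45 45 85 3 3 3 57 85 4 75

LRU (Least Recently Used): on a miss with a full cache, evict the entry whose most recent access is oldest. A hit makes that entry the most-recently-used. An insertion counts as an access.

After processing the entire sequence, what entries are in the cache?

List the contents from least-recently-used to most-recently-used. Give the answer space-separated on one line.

Answer: 3 57 85 4 75

Derivation:
LRU simulation (capacity=5):
  1. access 85: MISS. Cache (LRU->MRU): [85]
  2. access 85: HIT. Cache (LRU->MRU): [85]
  3. access 85: HIT. Cache (LRU->MRU): [85]
  4. access 45: MISS. Cache (LRU->MRU): [85 45]
  5. access 45: HIT. Cache (LRU->MRU): [85 45]
  6. access 85: HIT. Cache (LRU->MRU): [45 85]
  7. access 3: MISS. Cache (LRU->MRU): [45 85 3]
  8. access 3: HIT. Cache (LRU->MRU): [45 85 3]
  9. access 3: HIT. Cache (LRU->MRU): [45 85 3]
  10. access 57: MISS. Cache (LRU->MRU): [45 85 3 57]
  11. access 85: HIT. Cache (LRU->MRU): [45 3 57 85]
  12. access 4: MISS. Cache (LRU->MRU): [45 3 57 85 4]
  13. access 75: MISS, evict 45. Cache (LRU->MRU): [3 57 85 4 75]
Total: 7 hits, 6 misses, 1 evictions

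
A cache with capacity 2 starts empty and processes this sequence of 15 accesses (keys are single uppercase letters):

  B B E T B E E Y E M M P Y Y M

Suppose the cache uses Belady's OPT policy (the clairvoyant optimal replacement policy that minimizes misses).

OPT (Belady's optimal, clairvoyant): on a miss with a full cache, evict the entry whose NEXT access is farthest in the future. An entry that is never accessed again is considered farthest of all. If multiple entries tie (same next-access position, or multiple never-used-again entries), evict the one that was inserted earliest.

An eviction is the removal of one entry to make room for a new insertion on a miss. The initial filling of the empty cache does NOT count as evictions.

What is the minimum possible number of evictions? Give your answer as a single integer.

Answer: 6

Derivation:
OPT (Belady) simulation (capacity=2):
  1. access B: MISS. Cache: [B]
  2. access B: HIT. Next use of B: step 5. Cache: [B]
  3. access E: MISS. Cache: [B E]
  4. access T: MISS, evict E (next use: step 6). Cache: [B T]
  5. access B: HIT. Next use of B: never. Cache: [B T]
  6. access E: MISS, evict B (next use: never). Cache: [T E]
  7. access E: HIT. Next use of E: step 9. Cache: [T E]
  8. access Y: MISS, evict T (next use: never). Cache: [E Y]
  9. access E: HIT. Next use of E: never. Cache: [E Y]
  10. access M: MISS, evict E (next use: never). Cache: [Y M]
  11. access M: HIT. Next use of M: step 15. Cache: [Y M]
  12. access P: MISS, evict M (next use: step 15). Cache: [Y P]
  13. access Y: HIT. Next use of Y: step 14. Cache: [Y P]
  14. access Y: HIT. Next use of Y: never. Cache: [Y P]
  15. access M: MISS, evict Y (next use: never). Cache: [P M]
Total: 7 hits, 8 misses, 6 evictions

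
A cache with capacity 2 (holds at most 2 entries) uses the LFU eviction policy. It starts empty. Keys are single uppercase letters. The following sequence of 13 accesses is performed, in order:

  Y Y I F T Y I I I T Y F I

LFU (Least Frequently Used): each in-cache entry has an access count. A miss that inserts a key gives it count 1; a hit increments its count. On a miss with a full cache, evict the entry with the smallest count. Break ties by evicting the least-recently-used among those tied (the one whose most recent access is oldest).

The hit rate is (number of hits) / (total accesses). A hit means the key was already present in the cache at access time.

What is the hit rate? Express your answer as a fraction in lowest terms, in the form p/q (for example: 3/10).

LFU simulation (capacity=2):
  1. access Y: MISS. Cache: [Y(c=1)]
  2. access Y: HIT, count now 2. Cache: [Y(c=2)]
  3. access I: MISS. Cache: [I(c=1) Y(c=2)]
  4. access F: MISS, evict I(c=1). Cache: [F(c=1) Y(c=2)]
  5. access T: MISS, evict F(c=1). Cache: [T(c=1) Y(c=2)]
  6. access Y: HIT, count now 3. Cache: [T(c=1) Y(c=3)]
  7. access I: MISS, evict T(c=1). Cache: [I(c=1) Y(c=3)]
  8. access I: HIT, count now 2. Cache: [I(c=2) Y(c=3)]
  9. access I: HIT, count now 3. Cache: [Y(c=3) I(c=3)]
  10. access T: MISS, evict Y(c=3). Cache: [T(c=1) I(c=3)]
  11. access Y: MISS, evict T(c=1). Cache: [Y(c=1) I(c=3)]
  12. access F: MISS, evict Y(c=1). Cache: [F(c=1) I(c=3)]
  13. access I: HIT, count now 4. Cache: [F(c=1) I(c=4)]
Total: 5 hits, 8 misses, 6 evictions

Hit rate = 5/13

Answer: 5/13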